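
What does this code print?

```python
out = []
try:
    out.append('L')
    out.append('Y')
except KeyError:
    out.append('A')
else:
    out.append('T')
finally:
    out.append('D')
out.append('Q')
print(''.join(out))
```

Execution trace: 'L' (try body) → 'Y' (try body, no exception) → 'T' (else) → 'D' (finally) → 'Q' (after the try/except). Output: LYTDQ

Answer: LYTDQ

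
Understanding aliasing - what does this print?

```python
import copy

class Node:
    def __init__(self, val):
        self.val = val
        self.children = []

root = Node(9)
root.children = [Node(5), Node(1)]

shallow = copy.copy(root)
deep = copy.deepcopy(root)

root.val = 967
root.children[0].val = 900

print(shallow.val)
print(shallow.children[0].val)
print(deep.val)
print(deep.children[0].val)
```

Key concept: deep copy with custom objects.
Step by step:
`root = Node(9)` → root = Node(val=9, children=[])
`root.children = [Node(5), Node(1)]` → root = Node(val=9, children=[Node(val=5, children=[]), Node(val=1, children=[])])
`shallow = copy.copy(root)` → shallow = Node(val=9, children=[Node(val=5, children=[]), Node(val=1, children=[])])
`deep = copy.deepcopy(root)` → deep = Node(val=9, children=[Node(val=5, children=[]), Node(val=1, children=[])])
`root.val = 967` → root = Node(val=967, children=[Node(val=5, children=[]), Node(val=1, children=[])])
`root.children[0].val = 900` → root = Node(val=967, children=[Node(val=900, children=[]), Node(val=1, children=[])]); shallow = Node(val=9, children=[Node(val=900, children=[]), Node(val=1, children=[])])
`print(shallow.val)` → prints 9
`print(shallow.children[0].val)` → prints 900
`print(deep.val)` → prints 9
`print(deep.children[0].val)` → prints 5

Answer:
9
900
9
5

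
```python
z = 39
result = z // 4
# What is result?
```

Trace:
`z = 39` → z = 39
`result = z // 4` → result = 9
So result = 9

Answer: 9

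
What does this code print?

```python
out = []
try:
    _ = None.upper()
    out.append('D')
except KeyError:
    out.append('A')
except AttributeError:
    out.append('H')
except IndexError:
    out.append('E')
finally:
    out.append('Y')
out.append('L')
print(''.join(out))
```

Execution trace: 'H' (except AttributeError) → 'Y' (finally) → 'L' (after the try/except). Output: HYL

Answer: HYL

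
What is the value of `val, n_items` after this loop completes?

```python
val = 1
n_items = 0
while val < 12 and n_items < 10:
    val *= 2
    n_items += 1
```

Double until >= 12 or 10 iterations
`val, n_items` takes the values: (1, 0) → (2, 0) → (2, 1) → (4, 1) → (4, 2) → (8, 2) → (8, 3) → (16, 3) → (16, 4)

Answer: 16, 4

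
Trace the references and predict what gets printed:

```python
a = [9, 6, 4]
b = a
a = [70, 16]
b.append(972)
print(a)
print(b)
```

Key concept: rebinding vs mutation: a is rebound to a new list, b still points at the original.
Step by step:
`a = [9, 6, 4]` → a = [9, 6, 4]
`b = a` → b = [9, 6, 4] (same object as a)
`a = [70, 16]` → a = [70, 16]
`b.append(972)` → b = [9, 6, 4, 972]
`print(a)` → prints [70, 16]
`print(b)` → prints [9, 6, 4, 972]

Answer:
[70, 16]
[9, 6, 4, 972]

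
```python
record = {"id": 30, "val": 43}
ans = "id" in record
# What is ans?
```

Trace:
`record = {"id": 30, "val": 43}` → record = {'id': 30, 'val': 43}
`ans = "id" in record` → ans = True
So ans = True

Answer: True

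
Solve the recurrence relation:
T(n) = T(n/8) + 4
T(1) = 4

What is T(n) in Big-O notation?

Each step divides n by 8 and adds 4. After log_8(n) steps we reach T(1)=4. So T(n) = 4·log_8(n) + 4 = O(log n).

Answer: O(log n)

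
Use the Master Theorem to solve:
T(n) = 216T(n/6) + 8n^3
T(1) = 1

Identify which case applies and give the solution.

a=216, b=6, f(n)=8n^3. log_6(216) = 3. Since c=3 = 3, Case 2 applies: T(n) = Θ(n^log_b(a) · log n) = O(n^3 log n).

Answer: O(n^3 log n) - Case 2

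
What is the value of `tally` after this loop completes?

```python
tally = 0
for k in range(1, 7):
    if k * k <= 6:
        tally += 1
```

Count numbers where k² ≤ 6
`tally` takes the values: 0 → 1 → 2

Answer: 2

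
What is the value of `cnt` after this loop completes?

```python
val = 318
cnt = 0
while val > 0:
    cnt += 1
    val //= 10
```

Count digits by repeated division by 10
`cnt` takes the values: 0 → 1 → 2 → 3

Answer: 3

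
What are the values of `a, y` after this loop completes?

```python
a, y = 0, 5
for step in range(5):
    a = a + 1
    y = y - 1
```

a goes 0→5, y goes 5→0
`a, y` takes the values: (0, 5) → (1, 5) → (1, 4) → (2, 4) → (2, 3) → (3, 3) → (3, 2) → (4, 2) → (4, 1) → (5, 1) → (5, 0)

Answer: 5, 0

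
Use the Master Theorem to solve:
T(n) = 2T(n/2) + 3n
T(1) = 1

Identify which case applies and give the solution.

a=2, b=2, f(n)=3n. log_2(2) = 1. Since c=1 = 1, Case 2 applies: T(n) = Θ(n^log_b(a) · log n) = O(n log n).

Answer: O(n log n) - Case 2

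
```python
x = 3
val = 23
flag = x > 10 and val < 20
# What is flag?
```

Trace:
`x = 3` → x = 3
`val = 23` → val = 23
`flag = x > 10 and val < 20` → flag = False
So flag = False

Answer: False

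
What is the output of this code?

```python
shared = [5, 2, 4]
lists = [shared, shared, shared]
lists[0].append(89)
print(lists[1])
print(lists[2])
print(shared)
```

Key concept: list of same reference.
Step by step:
`shared = [5, 2, 4]` → shared = [5, 2, 4]
`lists = [shared, shared, shared]` → lists = [[5, 2, 4], [5, 2, 4], [5, 2, 4]]
`lists[0].append(89)` → shared = [5, 2, 4, 89]; lists = [[5, 2, 4, 89], [5, 2, 4, 89], [5, 2, 4, 89]]
`print(lists[1])` → prints [5, 2, 4, 89]
`print(lists[2])` → prints [5, 2, 4, 89]
`print(shared)` → prints [5, 2, 4, 89]

Answer:
[5, 2, 4, 89]
[5, 2, 4, 89]
[5, 2, 4, 89]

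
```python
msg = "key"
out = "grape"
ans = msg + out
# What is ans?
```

Trace:
`msg = "key"` → msg = 'key'
`out = "grape"` → out = 'grape'
`ans = msg + out` → ans = 'keygrape'
So ans = 'keygrape'

Answer: 'keygrape'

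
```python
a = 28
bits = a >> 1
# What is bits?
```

Trace:
`a = 28` → a = 28
`bits = a >> 1` → bits = 14
So bits = 14

Answer: 14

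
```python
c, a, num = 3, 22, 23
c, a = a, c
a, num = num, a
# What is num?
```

Trace:
`c, a, num = 3, 22, 23` → c = 3; a = 22; num = 23
`c, a = a, c` → c = 22; a = 3
`a, num = num, a` → a = 23; num = 3
So num = 3

Answer: 3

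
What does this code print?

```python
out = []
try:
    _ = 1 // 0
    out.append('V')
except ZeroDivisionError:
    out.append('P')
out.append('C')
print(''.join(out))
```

Execution trace: 'P' (except ZeroDivisionError) → 'C' (after the try/except). Output: PC

Answer: PC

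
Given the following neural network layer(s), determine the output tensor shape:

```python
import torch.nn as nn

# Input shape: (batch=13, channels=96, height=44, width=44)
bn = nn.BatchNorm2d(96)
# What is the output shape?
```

Input: (13, 96, 44, 44) -> Output: (13, 96, 44, 44)

Answer: (13, 96, 44, 44)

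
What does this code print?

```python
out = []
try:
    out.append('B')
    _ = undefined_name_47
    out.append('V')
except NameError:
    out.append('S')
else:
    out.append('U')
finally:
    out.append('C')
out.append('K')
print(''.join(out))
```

Execution trace: 'B' (try body) → 'S' (except NameError) → 'C' (finally) → 'K' (after the try/except). Output: BSCK

Answer: BSCK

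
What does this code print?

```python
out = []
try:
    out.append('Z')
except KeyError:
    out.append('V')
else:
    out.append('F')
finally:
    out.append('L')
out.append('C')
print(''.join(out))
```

Execution trace: 'Z' (try body, no exception) → 'F' (else) → 'L' (finally) → 'C' (after the try/except). Output: ZFLC

Answer: ZFLC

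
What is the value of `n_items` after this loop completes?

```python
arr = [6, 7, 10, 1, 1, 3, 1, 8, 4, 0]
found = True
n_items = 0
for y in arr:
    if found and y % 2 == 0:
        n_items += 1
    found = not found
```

Count even values at even positions
`n_items` takes the values: 0 → 1 → 2 → 3

Answer: 3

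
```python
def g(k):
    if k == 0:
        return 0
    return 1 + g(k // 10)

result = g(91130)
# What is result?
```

Count of digits of 91130: 5

Answer: 5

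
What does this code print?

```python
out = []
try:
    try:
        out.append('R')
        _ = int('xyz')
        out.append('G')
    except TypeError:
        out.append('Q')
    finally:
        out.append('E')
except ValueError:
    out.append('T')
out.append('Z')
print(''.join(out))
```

Execution trace: 'R' (inner try body) → 'E' (inner finally) → 'T' (outer except ValueError) → 'Z' (after the try/except). Output: RETZ

Answer: RETZ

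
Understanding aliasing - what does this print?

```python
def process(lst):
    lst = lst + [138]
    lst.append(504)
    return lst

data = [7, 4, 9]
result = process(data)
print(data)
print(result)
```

Key concept: rebinding parameter vs mutation.
Step by step:
`data = [7, 4, 9]` → data = [7, 4, 9]
`result = process(data)` → result = [7, 4, 9, 138, 504]
`print(data)` → prints [7, 4, 9]
`print(result)` → prints [7, 4, 9, 138, 504]

Answer:
[7, 4, 9]
[7, 4, 9, 138, 504]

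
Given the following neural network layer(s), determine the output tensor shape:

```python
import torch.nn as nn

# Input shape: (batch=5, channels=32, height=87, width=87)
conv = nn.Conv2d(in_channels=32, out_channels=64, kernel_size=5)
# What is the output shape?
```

Input: (5, 32, 87, 87) -> Output: (5, 64, 83, 83)

Answer: (5, 64, 83, 83)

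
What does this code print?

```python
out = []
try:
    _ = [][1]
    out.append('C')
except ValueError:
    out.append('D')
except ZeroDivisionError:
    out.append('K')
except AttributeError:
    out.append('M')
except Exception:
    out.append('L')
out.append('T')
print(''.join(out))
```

Execution trace: 'L' (except Exception) → 'T' (after the try/except). Output: LT

Answer: LT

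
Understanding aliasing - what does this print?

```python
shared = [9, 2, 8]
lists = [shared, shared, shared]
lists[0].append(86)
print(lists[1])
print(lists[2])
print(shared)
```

Key concept: list of same reference.
Step by step:
`shared = [9, 2, 8]` → shared = [9, 2, 8]
`lists = [shared, shared, shared]` → lists = [[9, 2, 8], [9, 2, 8], [9, 2, 8]]
`lists[0].append(86)` → shared = [9, 2, 8, 86]; lists = [[9, 2, 8, 86], [9, 2, 8, 86], [9, 2, 8, 86]]
`print(lists[1])` → prints [9, 2, 8, 86]
`print(lists[2])` → prints [9, 2, 8, 86]
`print(shared)` → prints [9, 2, 8, 86]

Answer:
[9, 2, 8, 86]
[9, 2, 8, 86]
[9, 2, 8, 86]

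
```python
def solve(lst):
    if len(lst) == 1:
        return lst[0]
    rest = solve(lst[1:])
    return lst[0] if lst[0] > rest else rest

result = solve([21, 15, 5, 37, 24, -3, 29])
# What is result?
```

Recursive max over [21, 15, 5, 37, 24, -3, 29] = 37

Answer: 37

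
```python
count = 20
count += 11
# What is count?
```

Trace:
`count = 20` → count = 20
`count += 11` → count = 31
So count = 31

Answer: 31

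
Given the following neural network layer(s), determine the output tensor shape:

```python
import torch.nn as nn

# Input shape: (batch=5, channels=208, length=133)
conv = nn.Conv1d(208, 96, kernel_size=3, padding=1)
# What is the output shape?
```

Input: (5, 208, 133) -> Output: (5, 96, 133)

Answer: (5, 96, 133)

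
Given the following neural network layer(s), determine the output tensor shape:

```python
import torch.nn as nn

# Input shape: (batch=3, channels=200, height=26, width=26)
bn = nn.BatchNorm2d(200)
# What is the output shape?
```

Input: (3, 200, 26, 26) -> Output: (3, 200, 26, 26)

Answer: (3, 200, 26, 26)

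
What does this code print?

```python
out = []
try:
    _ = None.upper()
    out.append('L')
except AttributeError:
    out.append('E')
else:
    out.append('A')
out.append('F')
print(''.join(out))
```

Execution trace: 'E' (except AttributeError) → 'F' (after the try/except). Output: EF

Answer: EF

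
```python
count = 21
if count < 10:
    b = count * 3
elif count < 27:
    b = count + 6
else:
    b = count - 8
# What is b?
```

Trace:
`count = 21` → count = 21
`if count < 10: ...` → count < 10 is False, count < 27 is True → b = 27
So b = 27

Answer: 27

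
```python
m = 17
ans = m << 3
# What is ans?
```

Trace:
`m = 17` → m = 17
`ans = m << 3` → ans = 136
So ans = 136

Answer: 136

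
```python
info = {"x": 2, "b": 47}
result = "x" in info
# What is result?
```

Trace:
`info = {"x": 2, "b": 47}` → info = {'x': 2, 'b': 47}
`result = "x" in info` → result = True
So result = True

Answer: True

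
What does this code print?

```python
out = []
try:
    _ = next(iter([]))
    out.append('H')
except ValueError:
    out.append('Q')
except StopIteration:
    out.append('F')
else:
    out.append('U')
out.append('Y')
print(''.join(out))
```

Execution trace: 'F' (except StopIteration) → 'Y' (after the try/except). Output: FY

Answer: FY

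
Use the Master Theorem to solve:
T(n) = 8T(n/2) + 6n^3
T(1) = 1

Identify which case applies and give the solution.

a=8, b=2, f(n)=6n^3. log_2(8) = 3. Since c=3 = 3, Case 2 applies: T(n) = Θ(n^log_b(a) · log n) = O(n^3 log n).

Answer: O(n^3 log n) - Case 2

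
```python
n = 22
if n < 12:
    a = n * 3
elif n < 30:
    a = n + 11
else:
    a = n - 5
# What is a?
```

Trace:
`n = 22` → n = 22
`if n < 12: ...` → n < 12 is False, n < 30 is True → a = 33
So a = 33

Answer: 33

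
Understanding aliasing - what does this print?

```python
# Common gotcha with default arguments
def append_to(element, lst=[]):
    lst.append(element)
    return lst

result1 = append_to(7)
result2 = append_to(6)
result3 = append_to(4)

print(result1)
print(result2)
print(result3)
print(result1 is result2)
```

Key concept: mutable default argument gotcha.
Step by step:
`result1 = append_to(7)` → result1 = [7]
`result2 = append_to(6)` → result1 = [7, 6] (same object as result2); result2 = [7, 6] (same object as result1)
`result3 = append_to(4)` → result1 = [7, 6, 4] (same object as result2, result3); result2 = [7, 6, 4] (same object as result1, result3); result3 = [7, 6, 4] (same object as result1, result2)
`print(result1)` → prints [7, 6, 4]
`print(result2)` → prints [7, 6, 4]
`print(result3)` → prints [7, 6, 4]
`print(result1 is result2)` → prints True

Answer:
[7, 6, 4]
[7, 6, 4]
[7, 6, 4]
True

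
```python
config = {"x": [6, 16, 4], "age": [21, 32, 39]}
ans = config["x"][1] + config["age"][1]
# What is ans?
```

Trace:
`config = {"x": [6, 16, 4], "age": [21, 32, 39]}` → config = {'x': [6, 16, 4], 'age': [21, 32, 39]}
`ans = config["x"][1] + config["age"][1]` → ans = 48
So ans = 48

Answer: 48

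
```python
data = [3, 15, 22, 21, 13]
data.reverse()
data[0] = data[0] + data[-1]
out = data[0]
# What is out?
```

Trace:
`data = [3, 15, 22, 21, 13]` → data = [3, 15, 22, 21, 13]
`data.reverse()` → data = [13, 21, 22, 15, 3]
`data[0] = data[0] + data[-1]` → data = [16, 21, 22, 15, 3]
`out = data[0]` → out = 16
So out = 16

Answer: 16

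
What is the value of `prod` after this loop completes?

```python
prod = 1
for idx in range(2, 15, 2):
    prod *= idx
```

Product of even numbers 2 to 14
`prod` takes the values: 1 → 2 → 8 → 48 → 384 → 3840 → 46080 → 645120

Answer: 645120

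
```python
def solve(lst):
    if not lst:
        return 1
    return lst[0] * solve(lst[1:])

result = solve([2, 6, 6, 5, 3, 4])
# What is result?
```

Product over [2, 6, 6, 5, 3, 4] = 2 * 6 * 6 * 5 * 3 * 4 = 4320

Answer: 4320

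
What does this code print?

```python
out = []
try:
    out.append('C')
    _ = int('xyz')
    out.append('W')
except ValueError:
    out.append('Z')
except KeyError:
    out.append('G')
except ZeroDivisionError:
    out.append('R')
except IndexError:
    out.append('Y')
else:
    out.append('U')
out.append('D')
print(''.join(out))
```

Execution trace: 'C' (try body) → 'Z' (except ValueError) → 'D' (after the try/except). Output: CZD

Answer: CZD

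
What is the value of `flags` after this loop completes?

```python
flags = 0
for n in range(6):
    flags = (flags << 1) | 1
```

Build 6 consecutive 1-bits: 0b111111
`flags` takes the values: 0 → 1 → 3 → 7 → 15 → 31 → 63

Answer: 63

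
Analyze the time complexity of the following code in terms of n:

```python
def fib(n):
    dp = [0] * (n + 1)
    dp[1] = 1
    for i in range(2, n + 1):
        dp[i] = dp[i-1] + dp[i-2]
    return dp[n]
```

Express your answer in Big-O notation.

This is Dynamic programming Fibonacci. Time complexity: O(n).

Answer: O(n)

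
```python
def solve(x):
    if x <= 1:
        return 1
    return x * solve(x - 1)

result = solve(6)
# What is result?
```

solve(6) = 6 * 5 * 4 * 3 * 2 * 1 = 720

Answer: 720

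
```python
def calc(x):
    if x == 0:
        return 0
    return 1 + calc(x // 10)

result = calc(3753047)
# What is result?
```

Count of digits of 3753047: 7

Answer: 7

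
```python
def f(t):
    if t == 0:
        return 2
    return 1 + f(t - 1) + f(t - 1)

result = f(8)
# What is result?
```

f(t) = 1 + 2·f(t-1), f(0)=2. Closed form: (2+1)·2^8 - 1 = 767.

Answer: 767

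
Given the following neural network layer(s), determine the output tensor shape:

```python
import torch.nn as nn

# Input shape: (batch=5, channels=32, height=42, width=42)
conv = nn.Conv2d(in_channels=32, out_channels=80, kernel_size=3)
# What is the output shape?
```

Input: (5, 32, 42, 42) -> Output: (5, 80, 40, 40)

Answer: (5, 80, 40, 40)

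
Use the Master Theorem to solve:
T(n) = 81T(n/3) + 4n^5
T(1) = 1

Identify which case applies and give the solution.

a=81, b=3, f(n)=4n^5. log_3(81) = 4. Since c=5 > 4 and the regularity condition holds (81(n/3)^5 = (81/3^5)n^5 with 81/3^5 < 1), Case 3 applies: T(n) = Θ(f(n)) = O(n^5).

Answer: O(n^5) - Case 3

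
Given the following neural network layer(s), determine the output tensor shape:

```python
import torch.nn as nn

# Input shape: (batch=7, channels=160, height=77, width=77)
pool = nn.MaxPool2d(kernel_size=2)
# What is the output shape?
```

Input: (7, 160, 77, 77) -> Output: (7, 160, 38, 38)

Answer: (7, 160, 38, 38)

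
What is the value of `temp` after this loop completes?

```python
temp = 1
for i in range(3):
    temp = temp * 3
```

Multiply by 3, 3 times: 1 * 3^3 = 27
`temp` takes the values: 1 → 3 → 9 → 27

Answer: 27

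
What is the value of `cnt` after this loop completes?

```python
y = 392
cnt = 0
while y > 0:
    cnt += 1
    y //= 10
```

Count digits by repeated division by 10
`cnt` takes the values: 0 → 1 → 2 → 3

Answer: 3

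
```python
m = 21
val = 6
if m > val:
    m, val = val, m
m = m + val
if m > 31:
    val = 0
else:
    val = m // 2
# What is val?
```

Trace:
`m = 21` → m = 21
`val = 6` → val = 6
`if m > val: ...` → m > val is True → m = 6; val = 21
`m = m + val` → m = 27
`if m > 31: ...` → m > 31 is False, take else branch → val = 13
So val = 13

Answer: 13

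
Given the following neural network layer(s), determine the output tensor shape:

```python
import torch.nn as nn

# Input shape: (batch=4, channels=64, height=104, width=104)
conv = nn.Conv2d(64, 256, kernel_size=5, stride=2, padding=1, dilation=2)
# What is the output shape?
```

Input: (4, 64, 104, 104) -> Output: (4, 256, 49, 49)

Answer: (4, 256, 49, 49)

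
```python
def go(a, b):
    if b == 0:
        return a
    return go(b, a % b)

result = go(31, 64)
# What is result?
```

go(31, 64) -> go(64, 31) -> go(31, 2) -> go(2, 1) -> go(1, 0) -> 1

Answer: 1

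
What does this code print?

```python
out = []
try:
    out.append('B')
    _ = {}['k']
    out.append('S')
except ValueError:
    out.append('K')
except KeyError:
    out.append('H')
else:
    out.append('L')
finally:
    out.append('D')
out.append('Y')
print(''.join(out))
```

Execution trace: 'B' (try body) → 'H' (except KeyError) → 'D' (finally) → 'Y' (after the try/except). Output: BHDY

Answer: BHDY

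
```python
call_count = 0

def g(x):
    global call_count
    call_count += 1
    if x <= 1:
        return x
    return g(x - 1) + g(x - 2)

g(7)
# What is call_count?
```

Calls(x) = 1 + Calls(x-1) + Calls(x-2); Calls(0)=Calls(1)=1. For x=7 this gives 41.

Answer: 41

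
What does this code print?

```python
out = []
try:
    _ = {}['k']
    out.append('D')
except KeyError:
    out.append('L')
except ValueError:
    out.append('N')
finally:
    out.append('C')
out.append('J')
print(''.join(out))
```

Execution trace: 'L' (except KeyError) → 'C' (finally) → 'J' (after the try/except). Output: LCJ

Answer: LCJ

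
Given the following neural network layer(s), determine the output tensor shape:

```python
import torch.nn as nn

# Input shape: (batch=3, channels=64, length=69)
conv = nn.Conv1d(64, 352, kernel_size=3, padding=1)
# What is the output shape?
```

Input: (3, 64, 69) -> Output: (3, 352, 69)

Answer: (3, 352, 69)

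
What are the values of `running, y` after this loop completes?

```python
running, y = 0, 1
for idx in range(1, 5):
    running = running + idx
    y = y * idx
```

Sum and factorial of 1 to 4
`running, y` takes the values: (0, 1) → (1, 1) → (3, 1) → (3, 2) → (6, 2) → (6, 6) → (10, 6) → (10, 24)

Answer: 10, 24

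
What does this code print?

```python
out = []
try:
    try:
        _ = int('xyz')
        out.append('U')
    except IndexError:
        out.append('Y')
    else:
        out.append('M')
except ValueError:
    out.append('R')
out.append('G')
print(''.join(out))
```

Execution trace: 'R' (outer except ValueError) → 'G' (after the try/except). Output: RG

Answer: RG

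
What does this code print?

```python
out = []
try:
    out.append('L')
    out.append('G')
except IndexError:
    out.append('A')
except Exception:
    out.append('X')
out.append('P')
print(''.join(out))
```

Execution trace: 'L' (try body) → 'G' (try body, no exception) → 'P' (after the try/except). Output: LGP

Answer: LGP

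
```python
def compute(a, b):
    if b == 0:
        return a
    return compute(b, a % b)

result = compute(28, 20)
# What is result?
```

compute(28, 20) -> compute(20, 8) -> compute(8, 4) -> compute(4, 0) -> 4

Answer: 4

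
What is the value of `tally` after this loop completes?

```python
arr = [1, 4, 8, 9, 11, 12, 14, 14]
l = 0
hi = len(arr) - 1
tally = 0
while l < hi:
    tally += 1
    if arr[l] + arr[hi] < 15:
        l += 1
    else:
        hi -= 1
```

Steps to find pair summing to 15
`tally` takes the values: 0 → 1 → 2 → 3 → 4 → 5 → 6 → 7

Answer: 7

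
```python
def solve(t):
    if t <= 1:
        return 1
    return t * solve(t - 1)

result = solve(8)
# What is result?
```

solve(8) = 8 * 7 * 6 * 5 * 4 * 3 * 2 * 1 = 40320

Answer: 40320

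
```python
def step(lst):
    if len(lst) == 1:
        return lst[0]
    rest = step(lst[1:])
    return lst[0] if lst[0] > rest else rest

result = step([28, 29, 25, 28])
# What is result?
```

Recursive max over [28, 29, 25, 28] = 29

Answer: 29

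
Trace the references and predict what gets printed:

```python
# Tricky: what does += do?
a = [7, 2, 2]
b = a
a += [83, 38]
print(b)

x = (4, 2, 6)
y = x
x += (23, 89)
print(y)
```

Key concept: += behavior differs for mutable vs immutable.
Step by step:
`a = [7, 2, 2]` → a = [7, 2, 2]
`b = a` → b = [7, 2, 2] (same object as a)
`a += [83, 38]` → a = [7, 2, 2, 83, 38] (same object as b); b = [7, 2, 2, 83, 38] (same object as a)
`print(b)` → prints [7, 2, 2, 83, 38]
`x = (4, 2, 6)` → x = (4, 2, 6)
`y = x` → y = (4, 2, 6)
`x += (23, 89)` → x = (4, 2, 6, 23, 89)
`print(y)` → prints (4, 2, 6)

Answer:
[7, 2, 2, 83, 38]
(4, 2, 6)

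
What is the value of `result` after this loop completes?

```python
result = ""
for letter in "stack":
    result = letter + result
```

Reverse 'stack'
`result` takes the values: "" → "s" → "ts" → "ats" → "cats" → "kcats"

Answer: "kcats"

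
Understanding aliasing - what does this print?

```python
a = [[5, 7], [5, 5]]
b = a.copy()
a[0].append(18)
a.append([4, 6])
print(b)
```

Key concept: shallow copy with nested lists.
Step by step:
`a = [[5, 7], [5, 5]]` → a = [[5, 7], [5, 5]]
`b = a.copy()` → b = [[5, 7], [5, 5]]
`a[0].append(18)` → a = [[5, 7, 18], [5, 5]]; b = [[5, 7, 18], [5, 5]]
`a.append([4, 6])` → a = [[5, 7, 18], [5, 5], [4, 6]]
`print(b)` → prints [[5, 7, 18], [5, 5]]

Answer: [[5, 7, 18], [5, 5]]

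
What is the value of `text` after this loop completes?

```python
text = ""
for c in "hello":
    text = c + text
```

Reverse 'hello'
`text` takes the values: "" → "h" → "eh" → "leh" → "lleh" → "olleh"

Answer: "olleh"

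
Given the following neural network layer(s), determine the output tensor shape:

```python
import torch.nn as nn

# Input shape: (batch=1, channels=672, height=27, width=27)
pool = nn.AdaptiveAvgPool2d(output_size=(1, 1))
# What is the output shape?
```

Input: (1, 672, 27, 27) -> Output: (1, 672, 1, 1)

Answer: (1, 672, 1, 1)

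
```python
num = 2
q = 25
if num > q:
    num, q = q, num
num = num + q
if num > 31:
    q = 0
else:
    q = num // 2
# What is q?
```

Trace:
`num = 2` → num = 2
`q = 25` → q = 25
`if num > q: ...` → num > q is False → no variable changes
`num = num + q` → num = 27
`if num > 31: ...` → num > 31 is False, take else branch → q = 13
So q = 13

Answer: 13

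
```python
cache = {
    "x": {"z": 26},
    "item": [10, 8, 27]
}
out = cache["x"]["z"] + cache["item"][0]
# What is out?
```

Trace:
`cache = { ...` → cache = {'x': {'z': 26}, 'item': [10, 8, 27]}
`out = cache["x"]["z"] + cache["item"][0]` → out = 36
So out = 36

Answer: 36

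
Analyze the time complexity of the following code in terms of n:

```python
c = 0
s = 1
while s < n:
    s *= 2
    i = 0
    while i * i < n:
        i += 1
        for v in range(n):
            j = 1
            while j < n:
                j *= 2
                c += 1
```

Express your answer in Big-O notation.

Each loop level contributes: log n × √n × n × log n. Multiplying the contributions gives O(n√n log² n).

Answer: O(n√n log² n)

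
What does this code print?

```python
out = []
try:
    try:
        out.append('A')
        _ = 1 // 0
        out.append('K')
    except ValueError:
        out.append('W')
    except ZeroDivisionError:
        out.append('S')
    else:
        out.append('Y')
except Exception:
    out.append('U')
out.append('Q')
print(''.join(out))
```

Execution trace: 'A' (inner try body) → 'S' (inner except ZeroDivisionError) → 'Q' (after the try/except). Output: ASQ

Answer: ASQ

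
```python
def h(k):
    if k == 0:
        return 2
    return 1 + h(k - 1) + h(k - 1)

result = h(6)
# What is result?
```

h(k) = 1 + 2·h(k-1), h(0)=2. Closed form: (2+1)·2^6 - 1 = 191.

Answer: 191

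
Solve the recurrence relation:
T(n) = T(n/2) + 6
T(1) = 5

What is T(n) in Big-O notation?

Each step divides n by 2 and adds 6. After log_2(n) steps we reach T(1)=5. So T(n) = 6·log_2(n) + 5 = O(log n).

Answer: O(log n)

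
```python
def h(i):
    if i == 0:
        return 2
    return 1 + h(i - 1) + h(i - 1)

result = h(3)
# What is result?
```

h(i) = 1 + 2·h(i-1), h(0)=2. Closed form: (2+1)·2^3 - 1 = 23.

Answer: 23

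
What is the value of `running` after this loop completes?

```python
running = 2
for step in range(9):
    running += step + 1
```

Start at 2, add 1 to 9 = 47
`running` takes the values: 2 → 3 → 5 → 8 → 12 → 17 → 23 → 30 → 38 → 47

Answer: 47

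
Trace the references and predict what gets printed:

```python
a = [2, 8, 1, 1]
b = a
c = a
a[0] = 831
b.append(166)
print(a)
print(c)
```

Key concept: multiple aliases.
Step by step:
`a = [2, 8, 1, 1]` → a = [2, 8, 1, 1]
`b = a` → b = [2, 8, 1, 1] (same object as a)
`c = a` → c = [2, 8, 1, 1] (same object as a, b)
`a[0] = 831` → a = [831, 8, 1, 1] (same object as b, c); b = [831, 8, 1, 1] (same object as a, c); c = [831, 8, 1, 1] (same object as a, b)
`b.append(166)` → a = [831, 8, 1, 1, 166] (same object as b, c); b = [831, 8, 1, 1, 166] (same object as a, c); c = [831, 8, 1, 1, 166] (same object as a, b)
`print(a)` → prints [831, 8, 1, 1, 166]
`print(c)` → prints [831, 8, 1, 1, 166]

Answer:
[831, 8, 1, 1, 166]
[831, 8, 1, 1, 166]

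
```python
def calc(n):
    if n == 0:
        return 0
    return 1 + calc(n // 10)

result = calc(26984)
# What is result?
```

Count of digits of 26984: 5

Answer: 5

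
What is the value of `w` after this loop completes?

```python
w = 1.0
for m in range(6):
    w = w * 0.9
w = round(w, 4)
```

Exponential decay: 1.0 * 0.9^6
`w` takes the values: 1.0 → 0.9 → 0.81 → 0.729 → 0.6561 → 0.59049 → 0.531441 → 0.5314

Answer: 0.5314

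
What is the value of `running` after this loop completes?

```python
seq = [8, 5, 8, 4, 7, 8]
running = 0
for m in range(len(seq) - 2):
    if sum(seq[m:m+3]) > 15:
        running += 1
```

Count windows with sum > 15
`running` takes the values: 0 → 1 → 2 → 3 → 4

Answer: 4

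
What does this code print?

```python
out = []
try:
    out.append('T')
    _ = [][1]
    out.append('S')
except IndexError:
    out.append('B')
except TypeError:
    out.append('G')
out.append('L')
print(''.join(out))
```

Execution trace: 'T' (try body) → 'B' (except IndexError) → 'L' (after the try/except). Output: TBL

Answer: TBL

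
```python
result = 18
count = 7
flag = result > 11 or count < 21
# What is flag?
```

Trace:
`result = 18` → result = 18
`count = 7` → count = 7
`flag = result > 11 or count < 21` → flag = True
So flag = True

Answer: True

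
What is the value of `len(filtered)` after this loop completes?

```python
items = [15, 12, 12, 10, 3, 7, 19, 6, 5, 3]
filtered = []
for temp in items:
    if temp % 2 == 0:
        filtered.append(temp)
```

Count even numbers in [15, 12, 12, 10, 3, 7, 19, 6, 5, 3]
`filtered` takes the values: [] → [12] → [12, 12] → [12, 12, 10] → [12, 12, 10, 6]
So `len(filtered)` = 4

Answer: 4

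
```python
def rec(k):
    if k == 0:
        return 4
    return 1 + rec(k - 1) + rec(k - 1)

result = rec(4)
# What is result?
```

rec(k) = 1 + 2·rec(k-1), rec(0)=4. Closed form: (4+1)·2^4 - 1 = 79.

Answer: 79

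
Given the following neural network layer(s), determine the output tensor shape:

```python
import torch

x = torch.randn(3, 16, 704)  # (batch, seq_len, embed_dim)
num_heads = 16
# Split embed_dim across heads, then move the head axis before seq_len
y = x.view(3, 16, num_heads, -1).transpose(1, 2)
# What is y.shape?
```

Input: (3, 16, 704) -> head_dim = 704 // 16 = 44; after view: (3, 16, 16, 44) -> after transpose(1, 2): (3, 16, 16, 44) -> Output: (3, 16, 16, 44)

Answer: (3, 16, 16, 44)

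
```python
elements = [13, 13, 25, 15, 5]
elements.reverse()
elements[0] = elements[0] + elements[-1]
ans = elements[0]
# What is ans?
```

Trace:
`elements = [13, 13, 25, 15, 5]` → elements = [13, 13, 25, 15, 5]
`elements.reverse()` → elements = [5, 15, 25, 13, 13]
`elements[0] = elements[0] + elements[-1]` → elements = [18, 15, 25, 13, 13]
`ans = elements[0]` → ans = 18
So ans = 18

Answer: 18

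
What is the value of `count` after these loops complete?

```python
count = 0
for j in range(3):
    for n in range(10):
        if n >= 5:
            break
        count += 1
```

Inner breaks at 5, outer runs 3 times
`count` takes the values: 0 → 1 → 2 → 3 → 4 → 5 → 6 → 7 → 8 → 9 → 10 → 11 → 12 → 13 → 14 → 15

Answer: 15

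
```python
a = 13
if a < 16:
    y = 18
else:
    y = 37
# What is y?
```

Trace:
`a = 13` → a = 13
`if a < 16: ...` → a < 16 is True → y = 18
So y = 18

Answer: 18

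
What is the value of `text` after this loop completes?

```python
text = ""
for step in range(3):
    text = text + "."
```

Repeat '.' 3 times
`text` takes the values: "" → "." → ".." → "..."

Answer: "..."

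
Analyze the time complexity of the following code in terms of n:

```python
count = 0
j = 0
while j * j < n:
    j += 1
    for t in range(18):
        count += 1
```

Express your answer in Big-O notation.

Each loop level contributes: √n × 1. Multiplying the contributions gives O(√n).

Answer: O(√n)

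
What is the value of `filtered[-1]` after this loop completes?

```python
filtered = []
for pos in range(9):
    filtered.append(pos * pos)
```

Last element of squares 0 to 8
`filtered` takes the values: [] → [0] → [0, 1] → [0, 1, 4] → [0, 1, 4, 9] → [0, 1, 4, 9, 16] → [0, 1, 4, 9, 16, 25] → [0, 1, 4, 9, 16, 25, 36] → [0, 1, 4, 9, 16, 25, 36, 49] → [0, 1, 4, 9, 16, 25, 36, 49, 64]
So `filtered[-1]` = 64

Answer: 64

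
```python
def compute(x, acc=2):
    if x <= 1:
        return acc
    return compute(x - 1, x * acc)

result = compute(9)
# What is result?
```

Accumulator trace (n, acc): (9, 2) -> (8, 18) -> (7, 144) -> (6, 1008) -> (5, 6048) -> (4, 30240) -> (3, 120960) -> (2, 362880) -> (1, 725760) -> return 725760

Answer: 725760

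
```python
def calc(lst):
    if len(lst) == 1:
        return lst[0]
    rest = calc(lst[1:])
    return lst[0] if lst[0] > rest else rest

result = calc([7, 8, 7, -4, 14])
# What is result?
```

Recursive max over [7, 8, 7, -4, 14] = 14

Answer: 14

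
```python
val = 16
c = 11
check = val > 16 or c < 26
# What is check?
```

Trace:
`val = 16` → val = 16
`c = 11` → c = 11
`check = val > 16 or c < 26` → check = True
So check = True

Answer: True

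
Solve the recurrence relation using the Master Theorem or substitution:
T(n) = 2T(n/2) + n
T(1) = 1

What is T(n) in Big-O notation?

By Master Theorem: a=2, b=2, f(n)=n. Since log_2(2) = 1 and f(n) = Θ(n^1), Case 2 applies. T(n) = O(n log n).

Answer: O(n log n)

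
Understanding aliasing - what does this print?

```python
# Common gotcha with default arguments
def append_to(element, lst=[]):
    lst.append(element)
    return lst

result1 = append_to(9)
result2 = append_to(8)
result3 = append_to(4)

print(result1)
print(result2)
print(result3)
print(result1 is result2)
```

Key concept: mutable default argument gotcha.
Step by step:
`result1 = append_to(9)` → result1 = [9]
`result2 = append_to(8)` → result1 = [9, 8] (same object as result2); result2 = [9, 8] (same object as result1)
`result3 = append_to(4)` → result1 = [9, 8, 4] (same object as result2, result3); result2 = [9, 8, 4] (same object as result1, result3); result3 = [9, 8, 4] (same object as result1, result2)
`print(result1)` → prints [9, 8, 4]
`print(result2)` → prints [9, 8, 4]
`print(result3)` → prints [9, 8, 4]
`print(result1 is result2)` → prints True

Answer:
[9, 8, 4]
[9, 8, 4]
[9, 8, 4]
True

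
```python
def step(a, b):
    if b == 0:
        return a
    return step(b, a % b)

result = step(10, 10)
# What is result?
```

step(10, 10) -> step(10, 0) -> 10

Answer: 10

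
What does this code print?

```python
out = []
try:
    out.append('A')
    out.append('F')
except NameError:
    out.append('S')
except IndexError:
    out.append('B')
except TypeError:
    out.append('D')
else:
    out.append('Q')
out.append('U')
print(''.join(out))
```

Execution trace: 'A' (try body) → 'F' (try body, no exception) → 'Q' (else) → 'U' (after the try/except). Output: AFQU

Answer: AFQU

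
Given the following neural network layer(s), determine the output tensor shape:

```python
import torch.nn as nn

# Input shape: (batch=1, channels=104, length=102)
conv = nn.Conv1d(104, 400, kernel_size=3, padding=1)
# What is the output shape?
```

Input: (1, 104, 102) -> Output: (1, 400, 102)

Answer: (1, 400, 102)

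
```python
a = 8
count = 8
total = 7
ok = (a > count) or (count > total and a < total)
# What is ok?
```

Trace:
`a = 8` → a = 8
`count = 8` → count = 8
`total = 7` → total = 7
`ok = (a > count) or (count > total and a < total)` → ok = False
So ok = False

Answer: False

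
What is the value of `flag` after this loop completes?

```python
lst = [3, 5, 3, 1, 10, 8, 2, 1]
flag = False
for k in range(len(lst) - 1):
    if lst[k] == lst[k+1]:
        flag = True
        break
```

Check consecutive duplicates in [3, 5, 3, 1, 10, 8, 2, 1]
`flag` takes the values: False

Answer: False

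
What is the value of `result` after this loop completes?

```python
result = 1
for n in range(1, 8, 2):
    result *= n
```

Product of 1, 3, 5, ... up to 7
`result` takes the values: 1 → 3 → 15 → 105

Answer: 105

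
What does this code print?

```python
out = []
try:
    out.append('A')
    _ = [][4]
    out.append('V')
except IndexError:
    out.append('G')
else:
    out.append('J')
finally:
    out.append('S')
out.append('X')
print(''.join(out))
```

Execution trace: 'A' (try body) → 'G' (except IndexError) → 'S' (finally) → 'X' (after the try/except). Output: AGSX

Answer: AGSX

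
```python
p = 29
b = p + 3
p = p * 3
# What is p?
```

Trace:
`p = 29` → p = 29
`b = p + 3` → b = 32
`p = p * 3` → p = 87
So p = 87

Answer: 87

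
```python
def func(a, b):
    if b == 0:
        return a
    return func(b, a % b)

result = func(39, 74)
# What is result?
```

func(39, 74) -> func(74, 39) -> func(39, 35) -> func(35, 4) -> func(4, 3) -> func(3, 1) -> func(1, 0) -> 1

Answer: 1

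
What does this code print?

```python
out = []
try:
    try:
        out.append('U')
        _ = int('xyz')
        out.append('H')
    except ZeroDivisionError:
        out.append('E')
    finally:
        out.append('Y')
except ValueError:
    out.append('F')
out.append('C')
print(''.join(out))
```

Execution trace: 'U' (try body) → 'Y' (finally) → 'F' (outer except ValueError) → 'C' (after the try/except). Output: UYFC

Answer: UYFC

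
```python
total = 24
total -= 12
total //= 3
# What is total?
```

Trace:
`total = 24` → total = 24
`total -= 12` → total = 12
`total //= 3` → total = 4
So total = 4

Answer: 4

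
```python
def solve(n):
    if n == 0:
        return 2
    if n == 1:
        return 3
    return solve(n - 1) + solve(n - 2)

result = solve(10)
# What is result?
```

Build up from base cases: solve(0)=2, solve(1)=3, solve(2)=5, solve(3)=8, solve(4)=13, solve(5)=21, solve(6)=34, ..., solve(10)=233

Answer: 233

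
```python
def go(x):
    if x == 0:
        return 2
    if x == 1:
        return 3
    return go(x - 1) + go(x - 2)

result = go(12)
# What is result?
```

Build up from base cases: go(0)=2, go(1)=3, go(2)=5, go(3)=8, go(4)=13, go(5)=21, go(6)=34, ..., go(12)=610

Answer: 610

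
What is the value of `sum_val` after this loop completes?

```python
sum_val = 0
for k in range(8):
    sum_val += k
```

Sum of 0 to 7 = 28
`sum_val` takes the values: 0 → 1 → 3 → 6 → 10 → 15 → 21 → 28

Answer: 28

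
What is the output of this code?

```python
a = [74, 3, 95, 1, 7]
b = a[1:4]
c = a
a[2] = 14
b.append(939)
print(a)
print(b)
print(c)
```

Key concept: slice vs alias.
Step by step:
`a = [74, 3, 95, 1, 7]` → a = [74, 3, 95, 1, 7]
`b = a[1:4]` → b = [3, 95, 1]
`c = a` → c = [74, 3, 95, 1, 7] (same object as a)
`a[2] = 14` → a = [74, 3, 14, 1, 7] (same object as c); c = [74, 3, 14, 1, 7] (same object as a)
`b.append(939)` → b = [3, 95, 1, 939]
`print(a)` → prints [74, 3, 14, 1, 7]
`print(b)` → prints [3, 95, 1, 939]
`print(c)` → prints [74, 3, 14, 1, 7]

Answer:
[74, 3, 14, 1, 7]
[3, 95, 1, 939]
[74, 3, 14, 1, 7]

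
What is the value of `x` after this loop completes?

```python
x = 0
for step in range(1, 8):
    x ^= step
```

XOR of 1 to 7
`x` takes the values: 0 → 1 → 3 → 0 → 4 → 1 → 7 → 0

Answer: 0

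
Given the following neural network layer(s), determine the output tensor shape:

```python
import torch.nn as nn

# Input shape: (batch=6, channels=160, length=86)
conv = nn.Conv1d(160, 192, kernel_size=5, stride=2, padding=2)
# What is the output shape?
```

Input: (6, 160, 86) -> Output: (6, 192, 43)

Answer: (6, 192, 43)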